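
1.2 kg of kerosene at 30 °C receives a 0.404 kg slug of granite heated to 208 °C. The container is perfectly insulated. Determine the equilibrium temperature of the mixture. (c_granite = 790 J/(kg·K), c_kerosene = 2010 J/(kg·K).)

T_f ≈ 50.8 °C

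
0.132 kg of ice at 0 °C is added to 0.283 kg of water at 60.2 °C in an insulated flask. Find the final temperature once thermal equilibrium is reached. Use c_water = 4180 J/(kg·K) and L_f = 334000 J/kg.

Heat gained plus heat lost sum to zero:
fusion: m_ice L_f = 0.132×334000 = 44088
  warm the meltwater: 551.76 T
  water: 1182.9(T − 60.2)
1734.7 T = 71213 − 44088 = 27125
T ≈ 15.64 °C. Since T > 0 °C, the all-ice-melts assumption holds.

T_f ≈ 15.6 °C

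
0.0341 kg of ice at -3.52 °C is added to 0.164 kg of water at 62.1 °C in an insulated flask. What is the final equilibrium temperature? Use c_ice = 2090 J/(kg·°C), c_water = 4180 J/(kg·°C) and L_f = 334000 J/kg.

T_f ≈ 37.4 °C

Conservation of energy gives ΣQ = 0:
warm ice to 0 °C: 0.0341·2090·(0 − (-3.52)) = 250.87
  latent heat to melt: 0.0341·334000 = 11389
  warm the meltwater: 142.54 T
  water cools: 0.164·4180·(T − 62.1) = 685.52(T − 62.1)
828.06 T = 42571 − 11640 = 30931
T ≈ 37.35 °C (positive, so assuming full melt was valid).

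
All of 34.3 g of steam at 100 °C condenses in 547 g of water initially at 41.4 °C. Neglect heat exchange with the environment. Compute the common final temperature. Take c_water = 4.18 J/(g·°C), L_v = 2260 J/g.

T_f ≈ 76.8 °C

Energy balance with sensible and latent terms:
steam→water at 100 °C releases m L_v = 34.3·2260 = 77518
  condensed water 100 °C→T: 143.37(T − 100)
  original water: 2286.5(T − 41.4)
2429.8 T = 77518 + 14337 + 94659 = 186515
T ≈ 76.76 °C, under the boiling point, so the assumption holds.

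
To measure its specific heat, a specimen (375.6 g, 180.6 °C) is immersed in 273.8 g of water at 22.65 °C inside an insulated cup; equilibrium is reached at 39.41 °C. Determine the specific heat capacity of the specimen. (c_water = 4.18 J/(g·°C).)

c ≈ 0.362 J/(g·°C)

Let T be the final temperature. ΣQ_i = 0:
375.6·c·(39.41 − 180.6) + 273.8·4.18·(39.41 − 22.65) = 0
-53031 c = -19182
c = -19182/-53031 ≈ 0.3617 J/(g·°C)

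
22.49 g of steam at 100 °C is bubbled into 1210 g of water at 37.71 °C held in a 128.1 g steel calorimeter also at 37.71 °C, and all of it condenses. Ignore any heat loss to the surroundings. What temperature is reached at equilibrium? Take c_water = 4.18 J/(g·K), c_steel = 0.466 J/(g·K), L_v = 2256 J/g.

Taking heat into each body as positive, Σ m c ΔT = 0:
latent heat released on condensation: 22.49×2256 = 50737; condensed water 100 °C→T: 94.01(T − 100); original water: 5057.8(T − 37.71); steel cup: 128.1×0.466×(T − 37.71) = 59.69(T − 37.71)
5211.5 T = 50737 + 9400.8 + 192981 = 253119
T ≈ 48.57 °C, under the boiling point, so the assumption holds.

T_f ≈ 48.6 °C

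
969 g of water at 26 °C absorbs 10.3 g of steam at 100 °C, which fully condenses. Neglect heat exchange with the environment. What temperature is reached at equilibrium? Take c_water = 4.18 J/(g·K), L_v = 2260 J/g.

Let T be the final temperature. ΣQ_i = 0:
latent heat released on condensation: 10.3×2260 = 23278
  condensate cools 100→T: 10.3×4.18×(T − 100) = 43.05(T − 100)
  water warms: 969×4.18×(T − 26) = 4050.4(T − 26)
4093.5 T = 23278 + 4305.4 + 105311 = 132894
T ≈ 32.46 °C (< 100 °C, so full condensation is consistent).

T_f ≈ 32.5 °C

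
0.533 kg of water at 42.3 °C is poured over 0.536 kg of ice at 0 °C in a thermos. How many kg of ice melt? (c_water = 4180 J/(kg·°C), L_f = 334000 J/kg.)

Heat available from the water dropping to 0 °C: 0.533×4180×42.3 = 94242 J.
To melt every bit of ice: 0.536×334000 = 179024 J.
94242 J < 179024 J, so only part of the ice melts and the system sits at 0 °C.
m_melt = 94242 / L_f = 0.2822 kg.

m_melted ≈ 0.282 kg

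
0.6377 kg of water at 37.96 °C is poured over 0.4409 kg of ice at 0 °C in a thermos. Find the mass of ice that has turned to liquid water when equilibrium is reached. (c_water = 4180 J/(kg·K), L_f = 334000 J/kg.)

m_melted ≈ 0.303 kg

Heat available from the water dropping to 0 °C: 0.6377×4180×37.96 = 101186 J.
To melt every bit of ice: 0.4409×334000 = 147261 J.
That's not enough to melt it all — equilibrium is at 0 °C with ice remaining.
Mass melted = 101186/334000 ≈ 0.303 kg.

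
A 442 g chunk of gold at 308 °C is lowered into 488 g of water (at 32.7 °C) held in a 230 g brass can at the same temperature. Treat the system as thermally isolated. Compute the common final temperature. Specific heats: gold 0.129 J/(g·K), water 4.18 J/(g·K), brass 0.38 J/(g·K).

With ΣQ=0 the equilibrium temperature is the m·c-weighted mean:
T_f = (57.02·308 + 2039.8·32.7 + 87.4·32.7) / (57.02 + 2039.8 + 87.4)
    = 87122 / 2184.3 ≈ 39.89 °C

T_f ≈ 39.9 °C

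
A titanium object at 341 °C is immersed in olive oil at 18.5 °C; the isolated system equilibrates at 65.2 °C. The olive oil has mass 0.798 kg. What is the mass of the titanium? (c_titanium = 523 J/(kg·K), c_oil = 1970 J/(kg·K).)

m ≈ 0.509 kg

Energy conservation, ΣQ = 0:
m×523×(65.2 − 341) + 0.798×1970×(65.2 − 18.5) = 0
-144243 m = -73415
m = -73415/-144243 ≈ 0.509 kg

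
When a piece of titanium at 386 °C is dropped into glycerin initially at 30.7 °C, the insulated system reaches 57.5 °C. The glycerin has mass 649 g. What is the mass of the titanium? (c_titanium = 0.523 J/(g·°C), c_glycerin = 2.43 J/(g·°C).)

m ≈ 246 g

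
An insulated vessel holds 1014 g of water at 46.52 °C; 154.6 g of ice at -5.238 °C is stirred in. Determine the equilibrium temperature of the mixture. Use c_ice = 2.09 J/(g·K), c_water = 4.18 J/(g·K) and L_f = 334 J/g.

T_f ≈ 29.4 °C

Energy conservation, ΣQ = 0:
warm ice to 0 °C: 154.6×2.09×(0 − (-5.238)) = 1692.5; melt ice: 154.6×334 = 51636; warm the meltwater: 646.23 T; water cools: 1014×4.18×(T − 46.52) = 4238.5(T − 46.52)
4884.7 T = 197176 − 53329 = 143847
T ≈ 29.45 °C (positive, so assuming full melt was valid).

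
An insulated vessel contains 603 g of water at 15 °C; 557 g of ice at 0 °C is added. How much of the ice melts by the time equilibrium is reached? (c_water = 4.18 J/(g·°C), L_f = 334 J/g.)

Water can give up m c ΔT = 603×4.18×15 = 37808 J before reaching 0 °C.
To melt every bit of ice: 557×334 = 186038 J.
37808 J < 186038 J, so only part of the ice melts and the system sits at 0 °C.
m_melt = 37808 / L_f = 113.2 g.

m_melted ≈ 113 g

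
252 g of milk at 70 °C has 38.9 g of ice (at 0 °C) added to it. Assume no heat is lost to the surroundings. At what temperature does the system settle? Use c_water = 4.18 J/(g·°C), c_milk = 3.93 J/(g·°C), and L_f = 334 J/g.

Let T be the final temperature. ΣQ_i = 0:
melt ice: 38.9×334 = 12993
  meltwater 0→T: 38.9×4.18×T = 162.6 T
  milk cools: 252×3.93×(T − 70) = 990.36(T − 70)
1153 T = 69325 − 12993 = 56333
T ≈ 48.86 °C (positive, so assuming full melt was valid).

T_f ≈ 48.9 °C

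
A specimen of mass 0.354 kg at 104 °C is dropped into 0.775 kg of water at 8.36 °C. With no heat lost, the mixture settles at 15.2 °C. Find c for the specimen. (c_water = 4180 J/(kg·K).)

c ≈ 705 J/(kg·K)

Net heat exchanged in the isolated system is zero:
0.354×c×(15.2 − 104) + 0.775×4180×(15.2 − 8.36) = 0
-31.44 c = -22158
c = -22158/-31.44 ≈ 704.9 J/(kg·K)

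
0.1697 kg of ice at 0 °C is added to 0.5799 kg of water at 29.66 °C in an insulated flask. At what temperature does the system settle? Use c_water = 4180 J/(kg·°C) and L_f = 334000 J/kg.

Sum of m c ΔT and latent-heat terms is zero:
fusion: m_ice L_f = 0.1697×334000 = 56680
  warm the meltwater: 709.35 T
  water: 2424(T − 29.66)
3133.3 T = 71895 − 56680 = 15216
T ≈ 4.86 °C (positive, so assuming full melt was valid).

T_f ≈ 4.9 °C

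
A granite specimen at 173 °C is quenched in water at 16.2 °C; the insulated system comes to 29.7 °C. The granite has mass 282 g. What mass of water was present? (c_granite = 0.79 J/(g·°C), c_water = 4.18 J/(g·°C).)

m ≈ 566 g

|Q_granite| = |Q_water|:
282×0.79×(173 − 29.7) = m×4.18×(29.7 − 16.2)
56.43 m = 31924  ⇒  m ≈ 565.7 g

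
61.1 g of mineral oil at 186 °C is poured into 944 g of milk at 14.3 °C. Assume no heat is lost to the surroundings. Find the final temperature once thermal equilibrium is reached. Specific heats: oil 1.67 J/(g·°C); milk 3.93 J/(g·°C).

T_f ≈ 18.9 °C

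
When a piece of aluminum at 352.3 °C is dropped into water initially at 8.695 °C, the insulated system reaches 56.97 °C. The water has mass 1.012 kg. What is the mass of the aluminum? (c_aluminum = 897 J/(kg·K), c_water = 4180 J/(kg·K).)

m ≈ 0.771 kg

|Q_aluminum| = |Q_water|:
m·897·(352.3 − 56.97) = 1.012·4180·(56.97 − 8.695)
264911 m = 204211  ⇒  m ≈ 0.7709 kg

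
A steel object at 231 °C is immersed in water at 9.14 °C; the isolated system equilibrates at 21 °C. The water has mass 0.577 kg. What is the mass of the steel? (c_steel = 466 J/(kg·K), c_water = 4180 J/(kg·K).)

m ≈ 0.292 kg

Heat lost by the steel = heat gained by the water:
m·466·(231 − 21) = 0.577·4180·(21 − 9.14)
97860 m = 28605  ⇒  m ≈ 0.2923 kg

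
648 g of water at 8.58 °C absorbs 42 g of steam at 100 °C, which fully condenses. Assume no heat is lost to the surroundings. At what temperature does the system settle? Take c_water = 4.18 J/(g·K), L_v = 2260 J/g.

Setting the total heat transfer to zero:
latent heat released on condensation: 42×2260 = 94920
  condensate cools 100→T: 42×4.18×(T − 100) = 175.56(T − 100)
  original water: 2708.6(T − 8.58)
2884.2 T = 94920 + 17556 + 23240 = 135716
T ≈ 47.06 °C — below 100 °C, confirming all the steam condensed.

T_f ≈ 47.1 °C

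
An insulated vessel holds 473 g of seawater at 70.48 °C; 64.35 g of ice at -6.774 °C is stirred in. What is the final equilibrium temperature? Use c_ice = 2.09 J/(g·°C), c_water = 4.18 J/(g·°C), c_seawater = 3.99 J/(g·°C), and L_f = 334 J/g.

T_f ≈ 51.3 °C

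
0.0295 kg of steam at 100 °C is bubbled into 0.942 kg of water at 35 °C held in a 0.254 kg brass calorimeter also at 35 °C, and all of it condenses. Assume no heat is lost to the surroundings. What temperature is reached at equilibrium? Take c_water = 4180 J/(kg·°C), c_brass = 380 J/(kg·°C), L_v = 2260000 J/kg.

Conservation of energy gives ΣQ = 0:
latent heat released on condensation: 0.0295·2260000 = 66670
  condensed water 100 °C→T: 123.31(T − 100)
  original water: 3937.6(T − 35)
  cup: 96.52(T − 35)
4157.4 T = 66670 + 12331 + 141193 = 220194
T ≈ 52.96 °C, under the boiling point, so the assumption holds.

T_f ≈ 53.0 °C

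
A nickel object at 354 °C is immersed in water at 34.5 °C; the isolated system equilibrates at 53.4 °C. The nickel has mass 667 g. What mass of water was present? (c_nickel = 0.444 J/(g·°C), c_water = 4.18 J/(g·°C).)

Let T be the final temperature. ΣQ_i = 0:
667×0.444×(53.4 − 354) + m×4.18×(53.4 − 34.5) = 0
79 m = 89022
m = 89022/79 ≈ 1127 g

m ≈ 1130 g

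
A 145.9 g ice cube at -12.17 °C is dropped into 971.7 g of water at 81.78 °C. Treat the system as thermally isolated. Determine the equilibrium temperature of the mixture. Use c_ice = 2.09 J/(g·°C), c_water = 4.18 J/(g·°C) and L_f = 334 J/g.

T_f ≈ 59.9 °C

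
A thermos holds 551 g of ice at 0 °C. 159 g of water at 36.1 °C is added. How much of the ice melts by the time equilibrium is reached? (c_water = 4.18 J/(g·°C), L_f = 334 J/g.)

m_melted ≈ 71.8 g

Cooling the water to 0 °C releases 159×4.18×36.1 = 23993 J.
To melt every bit of ice: 551×334 = 184034 J.
23993 J < 184034 J, so only part of the ice melts and the system sits at 0 °C.
Mass melted = 23993/334 ≈ 71.83 g.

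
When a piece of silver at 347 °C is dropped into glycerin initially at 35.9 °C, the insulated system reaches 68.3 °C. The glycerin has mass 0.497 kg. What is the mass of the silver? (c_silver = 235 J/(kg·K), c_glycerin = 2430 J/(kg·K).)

m ≈ 0.597 kg

Heat lost by the silver = heat gained by the glycerin:
m×235×(347 − 68.3) = 0.497×2430×(68.3 − 35.9)
65494 m = 39130  ⇒  m ≈ 0.5975 kg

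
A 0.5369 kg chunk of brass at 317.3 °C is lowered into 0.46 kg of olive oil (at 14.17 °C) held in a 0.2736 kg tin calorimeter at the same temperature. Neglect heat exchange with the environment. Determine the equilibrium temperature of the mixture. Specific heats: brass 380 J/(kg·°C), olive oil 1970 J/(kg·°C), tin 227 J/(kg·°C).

T_f ≈ 66.9 °C

Let T be the final temperature. ΣQ_i = 0:
0.5369*380*(T − 317.3) + 0.46*1970*(T − 14.17) + 0.2736*227*(T − 14.17) = 0
(204.02 + 906.2 + 62.11) T = 204.02*317.3 + 906.2*14.17 + 62.11*14.17
T ≈ 66.92 °C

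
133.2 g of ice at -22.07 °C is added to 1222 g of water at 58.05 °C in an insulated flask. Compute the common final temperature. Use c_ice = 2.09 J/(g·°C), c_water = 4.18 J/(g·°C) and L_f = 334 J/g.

T_f ≈ 43.4 °C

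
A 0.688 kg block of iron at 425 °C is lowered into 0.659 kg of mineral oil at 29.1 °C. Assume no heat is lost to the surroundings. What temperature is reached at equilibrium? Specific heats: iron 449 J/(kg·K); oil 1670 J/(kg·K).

Conservation of energy gives ΣQ = 0:
0.688*449*(T − 425) + 0.659*1670*(T − 29.1) = 0
308.91(T − 425) + 1100.5(T − 29.1) = 0
(308.91 + 1100.5) T = 308.91*425 + 1100.5*29.1
T ≈ 115.87 °C

T_f ≈ 115.9 °C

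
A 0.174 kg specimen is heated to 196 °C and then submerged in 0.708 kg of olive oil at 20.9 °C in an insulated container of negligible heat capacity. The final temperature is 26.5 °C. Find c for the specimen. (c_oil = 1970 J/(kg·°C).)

Let T be the final temperature. ΣQ_i = 0:
0.174×c×(26.5 − 196) + 0.708×1970×(26.5 − 20.9) = 0
-29.49 c = -7810.7
c = -7810.7/-29.49 ≈ 264.8 J/(kg·°C)

c ≈ 265 J/(kg·°C)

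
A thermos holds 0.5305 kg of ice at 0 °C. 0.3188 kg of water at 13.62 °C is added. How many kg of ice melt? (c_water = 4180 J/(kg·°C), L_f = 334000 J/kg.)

Heat available from the water dropping to 0 °C: 0.3188·4180·13.62 = 18150 J.
Fully melting the ice requires m_ice L_f = 0.5305·334000 = 177187 J.
18150 J < 177187 J, so only part of the ice melts and the system sits at 0 °C.
m_melted·334000 = 18150  ⇒  m_melted ≈ 0.05434 kg.

m_melted ≈ 0.0543 kg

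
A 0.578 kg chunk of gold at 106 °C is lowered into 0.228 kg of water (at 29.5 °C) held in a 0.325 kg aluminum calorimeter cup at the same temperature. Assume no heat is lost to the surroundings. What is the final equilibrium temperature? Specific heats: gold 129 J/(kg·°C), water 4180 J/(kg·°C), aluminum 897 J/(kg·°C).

T_f ≈ 33.8 °C

Heat gained plus heat lost sum to zero:
0.578*129*(T − 106) + 0.228*4180*(T − 29.5) + 0.325*897*(T − 29.5) = 0
74.56(T − 106) + 953.04(T − 29.5) + 291.53(T − 29.5) = 0
1319.1 T = 44618
T = 44618 / 1319.1 = 33.8 °C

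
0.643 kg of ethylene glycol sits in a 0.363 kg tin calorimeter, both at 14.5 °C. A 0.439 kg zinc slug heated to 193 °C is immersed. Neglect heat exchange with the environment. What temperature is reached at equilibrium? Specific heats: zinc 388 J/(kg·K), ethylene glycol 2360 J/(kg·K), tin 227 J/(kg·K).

T_f = Σ m_i c_i T_i / Σ m_i c_i:
T_f = (170.33×193 + 1517.5×14.5 + 82.4×14.5) / (170.33 + 1517.5 + 82.4)
    = 56072 / 1770.2 ≈ 31.68 °C

T_f ≈ 31.7 °C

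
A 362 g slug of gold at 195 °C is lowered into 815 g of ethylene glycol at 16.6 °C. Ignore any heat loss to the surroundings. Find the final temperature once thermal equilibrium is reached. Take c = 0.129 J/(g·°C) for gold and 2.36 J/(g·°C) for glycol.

Conservation of energy gives ΣQ = 0:
362×0.129×(T − 195) + 815×2.36×(T − 16.6) = 0
46.7(T − 195) + 1923.4(T − 16.6) = 0
(46.7 + 1923.4) T = 46.7×195 + 1923.4×16.6
T = 41035/1970.1 ≈ 20.83 °C

T_f ≈ 20.8 °C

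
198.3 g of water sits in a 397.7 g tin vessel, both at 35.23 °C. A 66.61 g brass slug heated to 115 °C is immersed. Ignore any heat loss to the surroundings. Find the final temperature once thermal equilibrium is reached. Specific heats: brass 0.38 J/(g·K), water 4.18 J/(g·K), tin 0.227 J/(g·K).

T_f ≈ 37.4 °C

With ΣQ=0 the equilibrium temperature is the m·c-weighted mean:
T_f = (25.31·115 + 828.89·35.23 + 90.28·35.23) / (25.31 + 828.89 + 90.28)
    = 35293 / 944.48 ≈ 37.37 °C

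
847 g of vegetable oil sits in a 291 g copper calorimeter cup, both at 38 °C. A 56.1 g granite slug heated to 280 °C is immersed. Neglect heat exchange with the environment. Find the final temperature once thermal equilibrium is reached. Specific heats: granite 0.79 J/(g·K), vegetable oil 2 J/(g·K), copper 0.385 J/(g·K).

Let T be the final temperature. ΣQ_i = 0:
56.1×0.79×(T − 280) + 847×2×(T − 38) + 291×0.385×(T − 38) = 0
44.32(T − 280) + 1694(T − 38) + 112.03(T − 38) = 0
(44.32 + 1694 + 112.03) T = 44.32×280 + 1694×38 + 112.03×38
T ≈ 43.80 °C

T_f ≈ 43.8 °C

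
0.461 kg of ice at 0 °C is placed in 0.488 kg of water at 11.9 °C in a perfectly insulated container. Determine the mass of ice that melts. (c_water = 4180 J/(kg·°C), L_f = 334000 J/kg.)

Cooling the water to 0 °C releases 0.488×4180×11.9 = 24274 J.
Fully melting the ice requires m_ice L_f = 0.461×334000 = 153974 J.
Since 24274 < 153974 J, not all the ice melts; equilibrium is at 0 °C.
m_melted×334000 = 24274  ⇒  m_melted ≈ 0.07268 kg.

m_melted ≈ 0.0727 kg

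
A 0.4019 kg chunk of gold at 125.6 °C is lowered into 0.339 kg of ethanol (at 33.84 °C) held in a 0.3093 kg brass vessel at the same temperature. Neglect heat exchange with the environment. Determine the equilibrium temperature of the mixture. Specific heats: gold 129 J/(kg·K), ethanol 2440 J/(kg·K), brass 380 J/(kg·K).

Taking heat into each body as positive, Σ m c ΔT = 0:
0.4019·129·(T − 125.6) + 0.339·2440·(T − 33.84) + 0.3093·380·(T − 33.84) = 0
(51.85 + 827.16 + 117.53) T = 51.85·125.6 + 827.16·33.84 + 117.53·33.84
T ≈ 38.61 °C

T_f ≈ 38.6 °C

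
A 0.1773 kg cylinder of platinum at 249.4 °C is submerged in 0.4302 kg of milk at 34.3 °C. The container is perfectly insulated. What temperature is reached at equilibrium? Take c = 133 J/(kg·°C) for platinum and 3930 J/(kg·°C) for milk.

Heat lost by the platinum equals heat gained by the milk:
0.1773×133×(249.4 − T) = 0.4302×3930×(T − 34.3)
23.58(249.4 − T) = 1690.7(T − 34.3)
1714.3 T = 63872  ⇒  T ≈ 37.26 °C

T_f ≈ 37.3 °C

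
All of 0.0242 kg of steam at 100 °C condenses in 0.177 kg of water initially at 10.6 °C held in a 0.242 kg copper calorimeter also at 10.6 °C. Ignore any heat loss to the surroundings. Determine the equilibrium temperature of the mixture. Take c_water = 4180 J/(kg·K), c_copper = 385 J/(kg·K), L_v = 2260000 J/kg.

Sum of m c ΔT and latent-heat terms is zero:
steam→water at 100 °C releases m L_v = 0.0242·2260000 = 54692
  condensate cools 100→T: 0.0242·4180·(T − 100) = 101.16(T − 100)
  original water: 739.86(T − 10.6)
  copper cup: 0.242·385·(T − 10.6) = 93.17(T − 10.6)
934.19 T = 54692 + 10116 + 8830.1 = 73638
T ≈ 78.83 °C, under the boiling point, so the assumption holds.

T_f ≈ 78.8 °C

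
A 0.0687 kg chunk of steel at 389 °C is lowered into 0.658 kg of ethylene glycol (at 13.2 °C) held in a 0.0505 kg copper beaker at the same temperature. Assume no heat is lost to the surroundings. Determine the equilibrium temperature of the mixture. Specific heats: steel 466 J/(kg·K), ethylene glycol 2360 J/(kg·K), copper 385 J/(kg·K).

T_f ≈ 20.7 °C

Heat gained plus heat lost sum to zero:
0.0687×466×(T − 389) + 0.658×2360×(T − 13.2) + 0.0505×385×(T − 13.2) = 0
32.01(T − 389) + 1552.9(T − 13.2) + 19.44(T − 13.2) = 0
(32.01 + 1552.9 + 19.44) T = 32.01×389 + 1552.9×13.2 + 19.44×13.2
T = 33208/1604.3 ≈ 20.70 °C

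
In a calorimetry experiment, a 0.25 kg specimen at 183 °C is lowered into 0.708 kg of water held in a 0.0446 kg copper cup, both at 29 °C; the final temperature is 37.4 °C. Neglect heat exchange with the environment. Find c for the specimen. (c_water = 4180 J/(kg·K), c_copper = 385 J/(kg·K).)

c ≈ 687 J/(kg·K)

Setting the total heat transfer to zero:
0.25·c·(37.4 − 183) + 0.708·4180·(37.4 − 29) + 0.0446·385·(37.4 − 29) = 0
-36.4 c = -25004
c = -25004/-36.4 ≈ 686.9 J/(kg·K)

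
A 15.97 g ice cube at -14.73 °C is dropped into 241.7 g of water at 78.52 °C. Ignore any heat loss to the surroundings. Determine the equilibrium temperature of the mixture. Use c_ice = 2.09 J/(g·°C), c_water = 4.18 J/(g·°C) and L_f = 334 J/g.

T_f ≈ 68.2 °C

Setting the total heat transfer to zero:
warm ice to 0 °C: 15.97×2.09×(0 − (-14.73)) = 491.65
  fusion: m_ice L_f = 15.97×334 = 5334
  warm the meltwater: 66.75 T
  water cools: 241.7×4.18×(T − 78.52) = 1010.3(T − 78.52)
1077.1 T = 79329 − 5825.6 = 73504
T ≈ 68.24 °C. Since T > 0 °C, the all-ice-melts assumption holds.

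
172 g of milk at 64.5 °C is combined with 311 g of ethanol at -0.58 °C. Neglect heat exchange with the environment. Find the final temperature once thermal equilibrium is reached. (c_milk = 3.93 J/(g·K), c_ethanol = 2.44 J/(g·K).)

With ΣQ=0 the equilibrium temperature is the m·c-weighted mean:
T_f = (675.96×64.5 + 758.84×(-0.58)) / (675.96 + 758.84)
    = 43159 / 1434.8 ≈ 30.08 °C

T_f ≈ 30.1 °C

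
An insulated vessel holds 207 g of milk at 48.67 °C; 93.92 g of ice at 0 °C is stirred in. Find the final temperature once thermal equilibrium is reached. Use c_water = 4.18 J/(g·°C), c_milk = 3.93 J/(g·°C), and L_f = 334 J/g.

T_f ≈ 6.8 °C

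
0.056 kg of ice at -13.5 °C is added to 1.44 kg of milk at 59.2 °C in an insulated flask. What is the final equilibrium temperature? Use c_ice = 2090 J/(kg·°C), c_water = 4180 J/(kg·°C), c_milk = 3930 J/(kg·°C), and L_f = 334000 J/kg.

T_f ≈ 53.4 °C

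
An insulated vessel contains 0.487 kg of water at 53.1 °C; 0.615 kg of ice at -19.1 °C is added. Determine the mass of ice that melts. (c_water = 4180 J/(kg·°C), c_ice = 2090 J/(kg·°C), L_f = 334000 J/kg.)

Cooling the water to 0 °C releases 0.487·4180·53.1 = 108094 J.
Of that, 0.615·2090·19.1 = 24550 J goes to bring the ice to 0 °C, leaving 83543 J.
To melt every bit of ice: 0.615·334000 = 205410 J.
Since 83543 < 205410 J, not all the ice melts; equilibrium is at 0 °C.
m_melted·334000 = 83543  ⇒  m_melted ≈ 0.2501 kg.

m_melted ≈ 0.25 kg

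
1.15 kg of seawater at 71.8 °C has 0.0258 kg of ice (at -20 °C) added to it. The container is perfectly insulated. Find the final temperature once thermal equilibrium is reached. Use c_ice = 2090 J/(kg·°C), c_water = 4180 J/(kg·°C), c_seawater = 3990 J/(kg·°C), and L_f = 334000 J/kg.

T_f ≈ 68.1 °C

Heat gained plus heat lost sum to zero:
warm ice to 0 °C: 0.0258·2090·(0 − (-20)) = 1078.4; latent heat to melt: 0.0258·334000 = 8617.2; warm the meltwater: 107.84 T; seawater: 4588.5(T − 71.8)
4696.3 T = 329454 − 9695.6 = 319759
T ≈ 68.09 °C — above 0 °C, consistent with complete melting.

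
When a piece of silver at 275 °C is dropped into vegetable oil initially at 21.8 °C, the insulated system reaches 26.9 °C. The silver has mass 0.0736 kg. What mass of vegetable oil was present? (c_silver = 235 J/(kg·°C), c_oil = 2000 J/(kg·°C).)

m ≈ 0.421 kg

Setting the total heat transfer to zero:
0.0736·235·(26.9 − 275) + m·2000·(26.9 − 21.8) = 0
10200 m = 4291.1
m = 4291.1/10200 ≈ 0.4207 kg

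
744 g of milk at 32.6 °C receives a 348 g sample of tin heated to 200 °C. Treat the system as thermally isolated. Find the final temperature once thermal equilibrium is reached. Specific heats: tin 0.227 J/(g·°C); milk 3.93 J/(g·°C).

Let T be the final temperature. ΣQ_i = 0:
348·0.227·(T − 200) + 744·3.93·(T − 32.6) = 0
79(T − 200) + 2923.9(T − 32.6) = 0
3002.9 T = 111119
T = 111119/3002.9 ≈ 37.00 °C

T_f ≈ 37.0 °C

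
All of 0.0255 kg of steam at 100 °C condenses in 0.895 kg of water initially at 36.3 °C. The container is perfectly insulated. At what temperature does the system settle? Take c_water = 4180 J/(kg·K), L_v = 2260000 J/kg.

T_f ≈ 53.0 °C

Taking heat into each body as positive, Σ m c ΔT = 0:
condense steam: −0.0255·2260000 = −57630; condensate cools 100→T: 0.0255·4180·(T − 100) = 106.59(T − 100); original water: 3741.1(T − 36.3)
3847.7 T = 57630 + 10659 + 135802 = 204091
T ≈ 53.04 °C, under the boiling point, so the assumption holds.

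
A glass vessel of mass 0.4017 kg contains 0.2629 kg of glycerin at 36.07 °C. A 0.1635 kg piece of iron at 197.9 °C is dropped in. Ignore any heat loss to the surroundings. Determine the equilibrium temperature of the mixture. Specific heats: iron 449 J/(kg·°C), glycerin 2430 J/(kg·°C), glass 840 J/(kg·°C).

T_f ≈ 47.4 °C

Let T be the final temperature. ΣQ_i = 0:
0.1635·449·(T − 197.9) + 0.2629·2430·(T − 36.07) + 0.4017·840·(T − 36.07) = 0
(73.41 + 638.85 + 337.43) T = 73.41·197.9 + 638.85·36.07 + 337.43·36.07
T = 49742/1049.7 ≈ 47.39 °C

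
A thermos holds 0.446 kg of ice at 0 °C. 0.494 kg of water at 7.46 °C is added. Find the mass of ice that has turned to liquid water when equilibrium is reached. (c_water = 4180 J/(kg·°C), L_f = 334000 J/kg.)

m_melted ≈ 0.0461 kg

Water can give up m c ΔT = 0.494×4180×7.46 = 15404 J before reaching 0 °C.
To melt every bit of ice: 0.446×334000 = 148964 J.
That's not enough to melt it all — equilibrium is at 0 °C with ice remaining.
Mass melted = 15404/334000 ≈ 0.04612 kg.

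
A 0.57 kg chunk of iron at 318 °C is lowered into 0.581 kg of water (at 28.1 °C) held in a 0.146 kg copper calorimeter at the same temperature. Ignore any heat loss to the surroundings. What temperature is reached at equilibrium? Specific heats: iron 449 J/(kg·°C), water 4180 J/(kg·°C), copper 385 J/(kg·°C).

T_f ≈ 55.2 °C

Energy conservation, ΣQ = 0:
0.57×449×(T − 318) + 0.581×4180×(T − 28.1) + 0.146×385×(T − 28.1) = 0
2740.7 T = 151208
T = 151208/2740.7 ≈ 55.17 °C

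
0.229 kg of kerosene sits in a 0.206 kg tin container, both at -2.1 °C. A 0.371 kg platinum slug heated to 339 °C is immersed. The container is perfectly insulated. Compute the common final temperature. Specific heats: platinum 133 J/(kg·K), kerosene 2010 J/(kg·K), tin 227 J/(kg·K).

T_f ≈ 28.1 °C

T_f is the heat-capacity-weighted average of the initial temperatures:
T_f = (49.34*339 + 460.29*(-2.1) + 46.76*(-2.1)) / (49.34 + 460.29 + 46.76)
    = 15662 / 556.39 ≈ 28.15 °C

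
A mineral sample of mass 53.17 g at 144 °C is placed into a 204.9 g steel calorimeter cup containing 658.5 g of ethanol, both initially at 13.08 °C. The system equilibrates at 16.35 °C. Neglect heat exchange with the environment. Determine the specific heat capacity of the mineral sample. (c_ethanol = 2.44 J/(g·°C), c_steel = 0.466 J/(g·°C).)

c ≈ 0.82 J/(g·°C)

Energy conservation, ΣQ = 0:
53.17·c·(16.35 − 144) + 658.5·2.44·(16.35 − 13.08) + 204.9·0.466·(16.35 − 13.08) = 0
-6787.2 c = -5566.3
c = -5566.3/-6787.2 ≈ 0.8201 J/(g·°C)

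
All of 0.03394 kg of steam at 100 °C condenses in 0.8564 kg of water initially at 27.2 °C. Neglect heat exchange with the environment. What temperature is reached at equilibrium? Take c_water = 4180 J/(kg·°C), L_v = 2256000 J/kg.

T_f ≈ 50.5 °C

Net heat exchanged in the isolated system is zero:
condense steam: −0.03394·2256000 = −76569; condensed water 100 °C→T: 141.87(T − 100); original water: 3579.8(T − 27.2)
3721.6 T = 76569 + 14187 + 97369 = 188125
T ≈ 50.55 °C — below 100 °C, confirming all the steam condensed.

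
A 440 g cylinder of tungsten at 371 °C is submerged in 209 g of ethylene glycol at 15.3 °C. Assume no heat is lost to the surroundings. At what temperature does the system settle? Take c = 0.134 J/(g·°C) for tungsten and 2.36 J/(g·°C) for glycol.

T_f = Σ m_i c_i T_i / Σ m_i c_i:
T_f = (58.96·371 + 493.24·15.3) / (58.96 + 493.24)
    = 29421 / 552.2 ≈ 53.28 °C

T_f ≈ 53.3 °C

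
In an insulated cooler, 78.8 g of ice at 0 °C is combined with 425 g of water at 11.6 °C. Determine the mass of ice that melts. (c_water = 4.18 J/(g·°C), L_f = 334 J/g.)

Cooling the water to 0 °C releases 425×4.18×11.6 = 20607 J.
Melting all 78.8 g of ice would need 78.8×334 = 26319 J.
That's not enough to melt it all — equilibrium is at 0 °C with ice remaining.
m_melted×334 = 20607  ⇒  m_melted ≈ 61.7 g.

m_melted ≈ 61.7 g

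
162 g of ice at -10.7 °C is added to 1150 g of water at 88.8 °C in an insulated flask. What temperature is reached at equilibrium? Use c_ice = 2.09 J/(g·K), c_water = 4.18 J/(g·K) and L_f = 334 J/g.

T_f ≈ 67.3 °C

Energy balance with sensible and latent terms:
ice -10.7→0 °C: 162×2.09×10.7 = 3622.8; fusion: m_ice L_f = 162×334 = 54108; warm the meltwater: 677.16 T; water: 4807(T − 88.8)
5484.2 T = 426862 − 57731 = 369131
T ≈ 67.31 °C. Since T > 0 °C, the all-ice-melts assumption holds.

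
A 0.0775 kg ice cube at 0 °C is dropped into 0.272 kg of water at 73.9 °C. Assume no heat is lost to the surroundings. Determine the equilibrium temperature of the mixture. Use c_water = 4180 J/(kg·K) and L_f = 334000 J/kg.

Taking heat into each body as positive, Σ m c ΔT = 0:
latent heat to melt: 0.0775·334000 = 25885; warm the meltwater: 323.95 T; water cools: 0.272·4180·(T − 73.9) = 1137(T − 73.9)
1460.9 T = 84021 − 25885 = 58136
T ≈ 39.79 °C (positive, so assuming full melt was valid).

T_f ≈ 39.8 °C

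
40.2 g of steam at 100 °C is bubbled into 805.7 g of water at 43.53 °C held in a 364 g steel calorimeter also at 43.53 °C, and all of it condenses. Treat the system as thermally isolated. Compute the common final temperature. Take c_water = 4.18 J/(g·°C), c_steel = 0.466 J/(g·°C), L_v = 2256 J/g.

Conservation of energy gives ΣQ = 0:
condense steam: −40.2×2256 = −90691; condensate cools 100→T: 40.2×4.18×(T − 100) = 168.04(T − 100); water warms: 805.7×4.18×(T − 43.53) = 3367.8(T − 43.53); cup: 169.62(T − 43.53)
3705.5 T = 90691 + 16804 + 153985 = 261480
T ≈ 70.57 °C, under the boiling point, so the assumption holds.

T_f ≈ 70.6 °C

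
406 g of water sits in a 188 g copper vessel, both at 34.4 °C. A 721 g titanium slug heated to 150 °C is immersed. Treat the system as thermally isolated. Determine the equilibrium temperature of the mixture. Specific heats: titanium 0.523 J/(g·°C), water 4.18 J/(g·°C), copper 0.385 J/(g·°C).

T_f ≈ 54.7 °C

T_f is the heat-capacity-weighted average of the initial temperatures:
T_f = (377.08×150 + 1697.1×34.4 + 72.38×34.4) / (377.08 + 1697.1 + 72.38)
    = 117432 / 2146.5 ≈ 54.71 °C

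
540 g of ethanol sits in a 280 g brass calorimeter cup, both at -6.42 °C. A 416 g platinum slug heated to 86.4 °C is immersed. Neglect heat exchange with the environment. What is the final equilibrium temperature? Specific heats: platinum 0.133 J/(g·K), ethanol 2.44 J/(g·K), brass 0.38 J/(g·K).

T_f ≈ -2.9 °C

Let T be the final temperature. ΣQ_i = 0:
416·0.133·(T − 86.4) + 540·2.44·(T − (-6.42)) + 280·0.38·(T − (-6.42)) = 0
(55.33 + 1317.6 + 106.4) T = 55.33·86.4 + 1317.6·(-6.42) + 106.4·(-6.42)
T = -4361.7/1479.3 ≈ -2.95 °C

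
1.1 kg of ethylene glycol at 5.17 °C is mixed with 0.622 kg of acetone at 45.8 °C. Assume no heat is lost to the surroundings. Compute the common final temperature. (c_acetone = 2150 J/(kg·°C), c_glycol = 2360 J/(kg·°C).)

T_f = Σ m_i c_i T_i / Σ m_i c_i:
T_f = (1337.3×45.8 + 2596×5.17) / (1337.3 + 2596)
    = 74670 / 3933.3 ≈ 18.98 °C

T_f ≈ 19.0 °C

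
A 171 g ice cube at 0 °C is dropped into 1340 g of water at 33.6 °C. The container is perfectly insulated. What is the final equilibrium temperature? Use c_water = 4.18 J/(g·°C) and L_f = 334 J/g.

Energy conservation, ΣQ = 0:
latent heat to melt: 171×334 = 57114; warm the meltwater: 714.78 T; water: 5601.2(T − 33.6)
6316 T = 188200 − 57114 = 131086
T ≈ 20.75 °C (positive, so assuming full melt was valid).

T_f ≈ 20.8 °C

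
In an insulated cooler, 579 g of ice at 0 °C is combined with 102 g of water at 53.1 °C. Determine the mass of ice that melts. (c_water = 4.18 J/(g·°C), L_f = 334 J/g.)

m_melted ≈ 67.8 g

Cooling the water to 0 °C releases 102×4.18×53.1 = 22640 J.
To melt every bit of ice: 579×334 = 193386 J.
22640 J < 193386 J, so only part of the ice melts and the system sits at 0 °C.
m_melt = 22640 / L_f = 67.78 g.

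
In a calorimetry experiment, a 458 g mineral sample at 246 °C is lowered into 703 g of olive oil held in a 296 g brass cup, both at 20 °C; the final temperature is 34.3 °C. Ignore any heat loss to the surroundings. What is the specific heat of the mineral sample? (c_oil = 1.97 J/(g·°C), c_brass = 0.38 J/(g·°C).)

Setting the total heat transfer to zero:
458×c×(34.3 − 246) + 703×1.97×(34.3 − 20) + 296×0.38×(34.3 − 20) = 0
-96959 c = -21413
c = -21413/-96959 ≈ 0.2208 J/(g·°C)

c ≈ 0.221 J/(g·°C)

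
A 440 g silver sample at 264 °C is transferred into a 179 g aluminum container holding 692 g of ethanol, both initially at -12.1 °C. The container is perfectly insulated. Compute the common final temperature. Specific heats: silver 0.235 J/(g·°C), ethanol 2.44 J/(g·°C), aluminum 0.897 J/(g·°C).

Taking heat into each body as positive, Σ m c ΔT = 0:
440×0.235×(T − 264) + 692×2.44×(T − (-12.1)) + 179×0.897×(T − (-12.1)) = 0
(103.4 + 1688.5 + 160.56) T = 103.4×264 + 1688.5×(-12.1) + 160.56×(-12.1)
T = 4924.2/1952.4 ≈ 2.52 °C

T_f ≈ 2.5 °C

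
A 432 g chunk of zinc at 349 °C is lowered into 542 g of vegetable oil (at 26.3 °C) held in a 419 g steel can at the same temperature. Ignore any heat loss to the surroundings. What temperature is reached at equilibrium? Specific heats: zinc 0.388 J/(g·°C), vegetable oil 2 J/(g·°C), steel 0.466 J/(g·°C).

T_f ≈ 63.7 °C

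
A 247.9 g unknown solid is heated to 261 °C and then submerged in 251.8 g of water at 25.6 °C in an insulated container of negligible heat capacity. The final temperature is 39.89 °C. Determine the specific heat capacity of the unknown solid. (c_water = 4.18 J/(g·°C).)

Heat lost by the unknown solid = heat gained by the water:
247.9·c·(261 − 39.89) = 251.8·4.18·(39.89 − 25.6)
54813 c = 15041  ⇒  c ≈ 0.2744 J/(g·°C)

c ≈ 0.274 J/(g·°C)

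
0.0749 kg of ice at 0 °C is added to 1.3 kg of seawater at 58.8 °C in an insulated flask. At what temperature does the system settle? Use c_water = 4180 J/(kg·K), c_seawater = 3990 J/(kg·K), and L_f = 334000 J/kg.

T_f ≈ 50.9 °C

Setting the total heat transfer to zero:
latent heat to melt: 0.0749×334000 = 25017; meltwater 0→T: 0.0749×4180×T = 313.08 T; seawater cools: 1.3×3990×(T − 58.8) = 5187(T − 58.8)
5500.1 T = 304996 − 25017 = 279979
T ≈ 50.90 °C. Since T > 0 °C, the all-ice-melts assumption holds.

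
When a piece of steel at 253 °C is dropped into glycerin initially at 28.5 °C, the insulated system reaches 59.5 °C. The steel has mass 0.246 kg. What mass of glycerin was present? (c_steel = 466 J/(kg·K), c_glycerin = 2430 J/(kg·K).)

m ≈ 0.294 kg

|Q_steel| = |Q_glycerin|:
0.246·466·(253 − 59.5) = m·2430·(59.5 − 28.5)
75330 m = 22182  ⇒  m ≈ 0.2945 kg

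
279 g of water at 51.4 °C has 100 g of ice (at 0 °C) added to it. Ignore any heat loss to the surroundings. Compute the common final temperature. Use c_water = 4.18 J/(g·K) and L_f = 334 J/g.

T_f ≈ 16.8 °C

Setting the total heat transfer to zero:
melt ice: 100×334 = 33400
  meltwater 0→T: 100×4.18×T = 418 T
  water cools: 279×4.18×(T − 51.4) = 1166.2(T − 51.4)
1584.2 T = 59944 − 33400 = 26544
T ≈ 16.76 °C. Since T > 0 °C, the all-ice-melts assumption holds.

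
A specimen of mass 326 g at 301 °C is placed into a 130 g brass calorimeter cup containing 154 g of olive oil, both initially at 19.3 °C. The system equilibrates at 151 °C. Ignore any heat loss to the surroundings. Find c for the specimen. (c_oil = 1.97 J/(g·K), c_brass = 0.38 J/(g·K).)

Let T be the final temperature. ΣQ_i = 0:
326×c×(151 − 301) + 154×1.97×(151 − 19.3) + 130×0.38×(151 − 19.3) = 0
-48900 c = -46461
c = -46461/-48900 ≈ 0.9501 J/(g·K)

c ≈ 0.95 J/(g·K)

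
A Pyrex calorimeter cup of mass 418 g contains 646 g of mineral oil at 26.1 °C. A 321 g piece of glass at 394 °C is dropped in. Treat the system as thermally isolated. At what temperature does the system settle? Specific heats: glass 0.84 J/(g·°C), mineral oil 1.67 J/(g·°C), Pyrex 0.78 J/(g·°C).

T_f ≈ 85.3 °C

T_f = Σ m_i c_i T_i / Σ m_i c_i:
T_f = (269.64×394 + 1078.8×26.1 + 326.04×26.1) / (269.64 + 1078.8 + 326.04)
    = 142905 / 1674.5 ≈ 85.34 °C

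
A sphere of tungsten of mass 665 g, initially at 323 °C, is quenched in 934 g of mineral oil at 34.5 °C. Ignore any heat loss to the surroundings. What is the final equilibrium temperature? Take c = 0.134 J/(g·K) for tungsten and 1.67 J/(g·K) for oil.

T_f ≈ 50.1 °C

|Q_tungsten| = |Q_oil|:
665*0.134*(323 − T) = 934*1.67*(T − 34.5)
89.11(323 − T) = 1559.8(T − 34.5)
1648.9 T = 82595  ⇒  T ≈ 50.09 °C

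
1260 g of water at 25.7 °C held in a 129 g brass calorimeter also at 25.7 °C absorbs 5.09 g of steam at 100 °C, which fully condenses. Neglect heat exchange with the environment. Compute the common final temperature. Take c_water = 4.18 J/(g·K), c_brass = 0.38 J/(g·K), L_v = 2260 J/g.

Let T be the final temperature. ΣQ_i = 0:
steam→water at 100 °C releases m L_v = 5.09·2260 = 11503; condensate cools 100→T: 5.09·4.18·(T − 100) = 21.28(T − 100); water warms: 1260·4.18·(T − 25.7) = 5266.8(T − 25.7); brass cup: 129·0.38·(T − 25.7) = 49.02(T − 25.7)
5337.1 T = 11503 + 2127.6 + 136617 = 150248
T ≈ 28.15 °C (< 100 °C, so full condensation is consistent).

T_f ≈ 28.2 °C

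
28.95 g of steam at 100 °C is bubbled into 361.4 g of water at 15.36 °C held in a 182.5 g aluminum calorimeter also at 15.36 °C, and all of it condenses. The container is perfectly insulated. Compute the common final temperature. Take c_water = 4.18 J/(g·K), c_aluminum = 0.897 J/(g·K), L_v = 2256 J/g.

T_f ≈ 57.4 °C

Let T be the final temperature. ΣQ_i = 0:
latent heat released on condensation: 28.95·2256 = 65311
  condensate cools 100→T: 28.95·4.18·(T − 100) = 121.01(T − 100)
  original water: 1510.7(T − 15.36)
  aluminum cup: 182.5·0.897·(T − 15.36) = 163.7(T − 15.36)
1795.4 T = 65311 + 12101 + 25718 = 103130
T ≈ 57.44 °C (< 100 °C, so full condensation is consistent).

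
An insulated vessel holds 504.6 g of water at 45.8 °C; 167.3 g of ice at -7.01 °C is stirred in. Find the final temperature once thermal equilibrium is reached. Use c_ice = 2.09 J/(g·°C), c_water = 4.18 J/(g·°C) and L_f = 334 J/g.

Net heat exchanged in the isolated system is zero:
warm ice to 0 °C: 167.3×2.09×(0 − (-7.01)) = 2451.1
  melt ice: 167.3×334 = 55878
  warm the meltwater: 699.31 T
  water: 2109.2(T − 45.8)
2808.5 T = 96603 − 58329 = 38273
T ≈ 13.63 °C (positive, so assuming full melt was valid).

T_f ≈ 13.6 °C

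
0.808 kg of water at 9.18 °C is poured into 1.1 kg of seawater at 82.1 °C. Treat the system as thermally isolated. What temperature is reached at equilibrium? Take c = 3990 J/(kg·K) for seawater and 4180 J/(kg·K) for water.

T_f ≈ 50.4 °C

T_f is the heat-capacity-weighted average of the initial temperatures:
T_f = (4389*82.1 + 3377.4*9.18) / (4389 + 3377.4)
    = 391342 / 7766.4 ≈ 50.39 °C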